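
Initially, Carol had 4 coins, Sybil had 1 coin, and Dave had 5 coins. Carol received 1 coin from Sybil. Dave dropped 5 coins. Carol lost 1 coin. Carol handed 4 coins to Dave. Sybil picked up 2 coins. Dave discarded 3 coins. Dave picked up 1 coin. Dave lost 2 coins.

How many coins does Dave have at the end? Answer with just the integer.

Tracking counts step by step:
Start: Carol=4, Sybil=1, Dave=5
Event 1 (Sybil -> Carol, 1): Sybil: 1 -> 0, Carol: 4 -> 5. State: Carol=5, Sybil=0, Dave=5
Event 2 (Dave -5): Dave: 5 -> 0. State: Carol=5, Sybil=0, Dave=0
Event 3 (Carol -1): Carol: 5 -> 4. State: Carol=4, Sybil=0, Dave=0
Event 4 (Carol -> Dave, 4): Carol: 4 -> 0, Dave: 0 -> 4. State: Carol=0, Sybil=0, Dave=4
Event 5 (Sybil +2): Sybil: 0 -> 2. State: Carol=0, Sybil=2, Dave=4
Event 6 (Dave -3): Dave: 4 -> 1. State: Carol=0, Sybil=2, Dave=1
Event 7 (Dave +1): Dave: 1 -> 2. State: Carol=0, Sybil=2, Dave=2
Event 8 (Dave -2): Dave: 2 -> 0. State: Carol=0, Sybil=2, Dave=0

Dave's final count: 0

Answer: 0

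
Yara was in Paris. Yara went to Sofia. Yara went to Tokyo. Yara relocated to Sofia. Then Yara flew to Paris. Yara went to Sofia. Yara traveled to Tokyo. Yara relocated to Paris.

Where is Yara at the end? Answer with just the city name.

Answer: Paris

Derivation:
Tracking Yara's location:
Start: Yara is in Paris.
After move 1: Paris -> Sofia. Yara is in Sofia.
After move 2: Sofia -> Tokyo. Yara is in Tokyo.
After move 3: Tokyo -> Sofia. Yara is in Sofia.
After move 4: Sofia -> Paris. Yara is in Paris.
After move 5: Paris -> Sofia. Yara is in Sofia.
After move 6: Sofia -> Tokyo. Yara is in Tokyo.
After move 7: Tokyo -> Paris. Yara is in Paris.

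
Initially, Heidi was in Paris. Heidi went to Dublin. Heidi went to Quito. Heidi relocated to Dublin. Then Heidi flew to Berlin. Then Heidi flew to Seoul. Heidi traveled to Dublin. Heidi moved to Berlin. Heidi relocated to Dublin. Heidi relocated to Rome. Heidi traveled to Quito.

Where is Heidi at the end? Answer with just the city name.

Answer: Quito

Derivation:
Tracking Heidi's location:
Start: Heidi is in Paris.
After move 1: Paris -> Dublin. Heidi is in Dublin.
After move 2: Dublin -> Quito. Heidi is in Quito.
After move 3: Quito -> Dublin. Heidi is in Dublin.
After move 4: Dublin -> Berlin. Heidi is in Berlin.
After move 5: Berlin -> Seoul. Heidi is in Seoul.
After move 6: Seoul -> Dublin. Heidi is in Dublin.
After move 7: Dublin -> Berlin. Heidi is in Berlin.
After move 8: Berlin -> Dublin. Heidi is in Dublin.
After move 9: Dublin -> Rome. Heidi is in Rome.
After move 10: Rome -> Quito. Heidi is in Quito.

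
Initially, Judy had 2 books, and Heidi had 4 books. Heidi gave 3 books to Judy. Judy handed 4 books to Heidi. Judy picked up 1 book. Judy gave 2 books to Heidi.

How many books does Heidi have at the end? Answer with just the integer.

Tracking counts step by step:
Start: Judy=2, Heidi=4
Event 1 (Heidi -> Judy, 3): Heidi: 4 -> 1, Judy: 2 -> 5. State: Judy=5, Heidi=1
Event 2 (Judy -> Heidi, 4): Judy: 5 -> 1, Heidi: 1 -> 5. State: Judy=1, Heidi=5
Event 3 (Judy +1): Judy: 1 -> 2. State: Judy=2, Heidi=5
Event 4 (Judy -> Heidi, 2): Judy: 2 -> 0, Heidi: 5 -> 7. State: Judy=0, Heidi=7

Heidi's final count: 7

Answer: 7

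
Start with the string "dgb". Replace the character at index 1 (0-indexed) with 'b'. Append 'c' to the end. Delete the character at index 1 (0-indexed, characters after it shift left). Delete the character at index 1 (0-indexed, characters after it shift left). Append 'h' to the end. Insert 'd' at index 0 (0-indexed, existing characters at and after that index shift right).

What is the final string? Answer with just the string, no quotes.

Applying each edit step by step:
Start: "dgb"
Op 1 (replace idx 1: 'g' -> 'b'): "dgb" -> "dbb"
Op 2 (append 'c'): "dbb" -> "dbbc"
Op 3 (delete idx 1 = 'b'): "dbbc" -> "dbc"
Op 4 (delete idx 1 = 'b'): "dbc" -> "dc"
Op 5 (append 'h'): "dc" -> "dch"
Op 6 (insert 'd' at idx 0): "dch" -> "ddch"

Answer: ddch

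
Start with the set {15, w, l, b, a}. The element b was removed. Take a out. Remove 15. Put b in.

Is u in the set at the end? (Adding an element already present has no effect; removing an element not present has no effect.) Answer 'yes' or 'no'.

Tracking the set through each operation:
Start: {15, a, b, l, w}
Event 1 (remove b): removed. Set: {15, a, l, w}
Event 2 (remove a): removed. Set: {15, l, w}
Event 3 (remove 15): removed. Set: {l, w}
Event 4 (add b): added. Set: {b, l, w}

Final set: {b, l, w} (size 3)
u is NOT in the final set.

Answer: no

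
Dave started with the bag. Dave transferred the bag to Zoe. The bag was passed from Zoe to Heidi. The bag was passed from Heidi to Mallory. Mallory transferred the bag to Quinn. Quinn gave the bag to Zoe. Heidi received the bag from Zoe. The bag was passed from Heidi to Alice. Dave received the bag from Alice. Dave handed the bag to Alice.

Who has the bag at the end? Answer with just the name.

Tracking the bag through each event:
Start: Dave has the bag.
After event 1: Zoe has the bag.
After event 2: Heidi has the bag.
After event 3: Mallory has the bag.
After event 4: Quinn has the bag.
After event 5: Zoe has the bag.
After event 6: Heidi has the bag.
After event 7: Alice has the bag.
After event 8: Dave has the bag.
After event 9: Alice has the bag.

Answer: Alice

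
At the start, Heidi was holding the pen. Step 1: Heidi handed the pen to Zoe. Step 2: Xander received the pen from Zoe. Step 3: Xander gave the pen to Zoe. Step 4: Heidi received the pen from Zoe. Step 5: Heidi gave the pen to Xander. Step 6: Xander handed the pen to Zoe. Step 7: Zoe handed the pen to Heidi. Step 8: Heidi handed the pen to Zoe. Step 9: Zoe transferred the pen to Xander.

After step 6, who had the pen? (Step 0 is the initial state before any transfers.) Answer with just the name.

Answer: Zoe

Derivation:
Tracking the pen holder through step 6:
After step 0 (start): Heidi
After step 1: Zoe
After step 2: Xander
After step 3: Zoe
After step 4: Heidi
After step 5: Xander
After step 6: Zoe

At step 6, the holder is Zoe.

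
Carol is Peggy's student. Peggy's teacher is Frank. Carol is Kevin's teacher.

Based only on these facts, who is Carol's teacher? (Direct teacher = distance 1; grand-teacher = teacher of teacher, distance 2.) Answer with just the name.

Answer: Peggy

Derivation:
Reconstructing the teacher chain from the given facts:
  Frank -> Peggy -> Carol -> Kevin
(each arrow means 'teacher of the next')
Positions in the chain (0 = top):
  position of Frank: 0
  position of Peggy: 1
  position of Carol: 2
  position of Kevin: 3

Carol is at position 2; the teacher is 1 step up the chain, i.e. position 1: Peggy.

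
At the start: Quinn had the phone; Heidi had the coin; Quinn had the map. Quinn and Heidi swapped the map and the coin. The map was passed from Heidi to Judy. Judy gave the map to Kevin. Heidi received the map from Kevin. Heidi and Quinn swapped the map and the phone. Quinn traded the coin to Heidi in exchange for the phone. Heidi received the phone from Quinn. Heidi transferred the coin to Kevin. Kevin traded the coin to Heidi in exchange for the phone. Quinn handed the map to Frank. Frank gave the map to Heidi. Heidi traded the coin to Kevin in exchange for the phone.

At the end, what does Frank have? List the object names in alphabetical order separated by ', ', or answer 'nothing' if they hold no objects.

Tracking all object holders:
Start: phone:Quinn, coin:Heidi, map:Quinn
Event 1 (swap map<->coin: now map:Heidi, coin:Quinn). State: phone:Quinn, coin:Quinn, map:Heidi
Event 2 (give map: Heidi -> Judy). State: phone:Quinn, coin:Quinn, map:Judy
Event 3 (give map: Judy -> Kevin). State: phone:Quinn, coin:Quinn, map:Kevin
Event 4 (give map: Kevin -> Heidi). State: phone:Quinn, coin:Quinn, map:Heidi
Event 5 (swap map<->phone: now map:Quinn, phone:Heidi). State: phone:Heidi, coin:Quinn, map:Quinn
Event 6 (swap coin<->phone: now coin:Heidi, phone:Quinn). State: phone:Quinn, coin:Heidi, map:Quinn
Event 7 (give phone: Quinn -> Heidi). State: phone:Heidi, coin:Heidi, map:Quinn
Event 8 (give coin: Heidi -> Kevin). State: phone:Heidi, coin:Kevin, map:Quinn
Event 9 (swap coin<->phone: now coin:Heidi, phone:Kevin). State: phone:Kevin, coin:Heidi, map:Quinn
Event 10 (give map: Quinn -> Frank). State: phone:Kevin, coin:Heidi, map:Frank
Event 11 (give map: Frank -> Heidi). State: phone:Kevin, coin:Heidi, map:Heidi
Event 12 (swap coin<->phone: now coin:Kevin, phone:Heidi). State: phone:Heidi, coin:Kevin, map:Heidi

Final state: phone:Heidi, coin:Kevin, map:Heidi
Frank holds: (nothing).

Answer: nothing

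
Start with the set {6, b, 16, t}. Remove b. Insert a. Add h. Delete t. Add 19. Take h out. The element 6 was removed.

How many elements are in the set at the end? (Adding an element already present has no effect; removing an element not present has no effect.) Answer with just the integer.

Tracking the set through each operation:
Start: {16, 6, b, t}
Event 1 (remove b): removed. Set: {16, 6, t}
Event 2 (add a): added. Set: {16, 6, a, t}
Event 3 (add h): added. Set: {16, 6, a, h, t}
Event 4 (remove t): removed. Set: {16, 6, a, h}
Event 5 (add 19): added. Set: {16, 19, 6, a, h}
Event 6 (remove h): removed. Set: {16, 19, 6, a}
Event 7 (remove 6): removed. Set: {16, 19, a}

Final set: {16, 19, a} (size 3)

Answer: 3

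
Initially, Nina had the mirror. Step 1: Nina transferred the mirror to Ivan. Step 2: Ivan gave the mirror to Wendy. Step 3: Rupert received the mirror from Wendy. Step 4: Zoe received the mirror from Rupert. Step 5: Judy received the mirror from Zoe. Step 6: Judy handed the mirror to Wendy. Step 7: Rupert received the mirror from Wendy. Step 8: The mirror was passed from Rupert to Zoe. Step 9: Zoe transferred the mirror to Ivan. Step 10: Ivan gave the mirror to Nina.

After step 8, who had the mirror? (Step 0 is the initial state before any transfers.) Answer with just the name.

Answer: Zoe

Derivation:
Tracking the mirror holder through step 8:
After step 0 (start): Nina
After step 1: Ivan
After step 2: Wendy
After step 3: Rupert
After step 4: Zoe
After step 5: Judy
After step 6: Wendy
After step 7: Rupert
After step 8: Zoe

At step 8, the holder is Zoe.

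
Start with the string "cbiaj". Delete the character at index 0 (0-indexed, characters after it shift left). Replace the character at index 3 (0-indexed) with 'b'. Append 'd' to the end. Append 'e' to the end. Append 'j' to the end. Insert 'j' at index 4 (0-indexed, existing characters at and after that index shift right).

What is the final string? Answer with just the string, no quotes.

Applying each edit step by step:
Start: "cbiaj"
Op 1 (delete idx 0 = 'c'): "cbiaj" -> "biaj"
Op 2 (replace idx 3: 'j' -> 'b'): "biaj" -> "biab"
Op 3 (append 'd'): "biab" -> "biabd"
Op 4 (append 'e'): "biabd" -> "biabde"
Op 5 (append 'j'): "biabde" -> "biabdej"
Op 6 (insert 'j' at idx 4): "biabdej" -> "biabjdej"

Answer: biabjdej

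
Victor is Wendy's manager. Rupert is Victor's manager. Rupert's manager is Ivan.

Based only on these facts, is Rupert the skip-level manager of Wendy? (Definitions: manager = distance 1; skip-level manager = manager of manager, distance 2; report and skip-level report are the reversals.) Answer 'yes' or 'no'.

Answer: yes

Derivation:
Reconstructing the manager chain from the given facts:
  Ivan -> Rupert -> Victor -> Wendy
(each arrow means 'manager of the next')
Positions in the chain (0 = top):
  position of Ivan: 0
  position of Rupert: 1
  position of Victor: 2
  position of Wendy: 3

Rupert is at position 1, Wendy is at position 3; signed distance (j - i) = 2.
'skip-level manager' requires j - i = 2. Actual distance is 2, so the relation HOLDS.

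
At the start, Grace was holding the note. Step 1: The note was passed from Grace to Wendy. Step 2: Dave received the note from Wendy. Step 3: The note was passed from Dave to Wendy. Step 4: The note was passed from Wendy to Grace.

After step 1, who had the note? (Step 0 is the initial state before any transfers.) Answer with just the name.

Tracking the note holder through step 1:
After step 0 (start): Grace
After step 1: Wendy

At step 1, the holder is Wendy.

Answer: Wendy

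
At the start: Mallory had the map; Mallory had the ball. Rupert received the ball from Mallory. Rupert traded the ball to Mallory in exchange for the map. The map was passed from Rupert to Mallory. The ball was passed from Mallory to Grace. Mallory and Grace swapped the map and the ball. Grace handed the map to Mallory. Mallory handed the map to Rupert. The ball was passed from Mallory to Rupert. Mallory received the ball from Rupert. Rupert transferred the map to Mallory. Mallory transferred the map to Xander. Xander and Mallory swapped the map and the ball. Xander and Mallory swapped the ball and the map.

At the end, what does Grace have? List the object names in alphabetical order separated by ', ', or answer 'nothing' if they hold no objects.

Tracking all object holders:
Start: map:Mallory, ball:Mallory
Event 1 (give ball: Mallory -> Rupert). State: map:Mallory, ball:Rupert
Event 2 (swap ball<->map: now ball:Mallory, map:Rupert). State: map:Rupert, ball:Mallory
Event 3 (give map: Rupert -> Mallory). State: map:Mallory, ball:Mallory
Event 4 (give ball: Mallory -> Grace). State: map:Mallory, ball:Grace
Event 5 (swap map<->ball: now map:Grace, ball:Mallory). State: map:Grace, ball:Mallory
Event 6 (give map: Grace -> Mallory). State: map:Mallory, ball:Mallory
Event 7 (give map: Mallory -> Rupert). State: map:Rupert, ball:Mallory
Event 8 (give ball: Mallory -> Rupert). State: map:Rupert, ball:Rupert
Event 9 (give ball: Rupert -> Mallory). State: map:Rupert, ball:Mallory
Event 10 (give map: Rupert -> Mallory). State: map:Mallory, ball:Mallory
Event 11 (give map: Mallory -> Xander). State: map:Xander, ball:Mallory
Event 12 (swap map<->ball: now map:Mallory, ball:Xander). State: map:Mallory, ball:Xander
Event 13 (swap ball<->map: now ball:Mallory, map:Xander). State: map:Xander, ball:Mallory

Final state: map:Xander, ball:Mallory
Grace holds: (nothing).

Answer: nothing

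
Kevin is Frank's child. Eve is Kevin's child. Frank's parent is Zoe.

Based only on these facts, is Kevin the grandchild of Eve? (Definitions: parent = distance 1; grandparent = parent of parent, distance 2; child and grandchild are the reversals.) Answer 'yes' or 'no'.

Answer: no

Derivation:
Reconstructing the parent chain from the given facts:
  Zoe -> Frank -> Kevin -> Eve
(each arrow means 'parent of the next')
Positions in the chain (0 = top):
  position of Zoe: 0
  position of Frank: 1
  position of Kevin: 2
  position of Eve: 3

Kevin is at position 2, Eve is at position 3; signed distance (j - i) = 1.
'grandchild' requires j - i = -2. Actual distance is 1, so the relation does NOT hold.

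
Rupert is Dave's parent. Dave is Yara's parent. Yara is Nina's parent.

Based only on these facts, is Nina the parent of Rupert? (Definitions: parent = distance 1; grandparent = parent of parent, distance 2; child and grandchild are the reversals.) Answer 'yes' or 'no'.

Reconstructing the parent chain from the given facts:
  Rupert -> Dave -> Yara -> Nina
(each arrow means 'parent of the next')
Positions in the chain (0 = top):
  position of Rupert: 0
  position of Dave: 1
  position of Yara: 2
  position of Nina: 3

Nina is at position 3, Rupert is at position 0; signed distance (j - i) = -3.
'parent' requires j - i = 1. Actual distance is -3, so the relation does NOT hold.

Answer: no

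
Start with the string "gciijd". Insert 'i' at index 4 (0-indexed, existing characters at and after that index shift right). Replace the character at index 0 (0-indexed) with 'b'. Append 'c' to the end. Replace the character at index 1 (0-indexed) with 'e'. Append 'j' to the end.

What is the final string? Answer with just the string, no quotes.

Applying each edit step by step:
Start: "gciijd"
Op 1 (insert 'i' at idx 4): "gciijd" -> "gciiijd"
Op 2 (replace idx 0: 'g' -> 'b'): "gciiijd" -> "bciiijd"
Op 3 (append 'c'): "bciiijd" -> "bciiijdc"
Op 4 (replace idx 1: 'c' -> 'e'): "bciiijdc" -> "beiiijdc"
Op 5 (append 'j'): "beiiijdc" -> "beiiijdcj"

Answer: beiiijdcj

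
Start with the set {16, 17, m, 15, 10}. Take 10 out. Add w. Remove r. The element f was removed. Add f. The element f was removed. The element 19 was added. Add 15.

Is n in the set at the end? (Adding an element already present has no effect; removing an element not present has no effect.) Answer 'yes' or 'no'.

Answer: no

Derivation:
Tracking the set through each operation:
Start: {10, 15, 16, 17, m}
Event 1 (remove 10): removed. Set: {15, 16, 17, m}
Event 2 (add w): added. Set: {15, 16, 17, m, w}
Event 3 (remove r): not present, no change. Set: {15, 16, 17, m, w}
Event 4 (remove f): not present, no change. Set: {15, 16, 17, m, w}
Event 5 (add f): added. Set: {15, 16, 17, f, m, w}
Event 6 (remove f): removed. Set: {15, 16, 17, m, w}
Event 7 (add 19): added. Set: {15, 16, 17, 19, m, w}
Event 8 (add 15): already present, no change. Set: {15, 16, 17, 19, m, w}

Final set: {15, 16, 17, 19, m, w} (size 6)
n is NOT in the final set.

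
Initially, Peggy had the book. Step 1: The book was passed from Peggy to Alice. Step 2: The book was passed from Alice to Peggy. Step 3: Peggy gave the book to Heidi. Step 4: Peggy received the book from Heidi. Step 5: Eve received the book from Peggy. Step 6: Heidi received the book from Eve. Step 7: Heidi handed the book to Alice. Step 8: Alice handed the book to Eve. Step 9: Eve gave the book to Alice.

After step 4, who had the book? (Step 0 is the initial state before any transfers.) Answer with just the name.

Tracking the book holder through step 4:
After step 0 (start): Peggy
After step 1: Alice
After step 2: Peggy
After step 3: Heidi
After step 4: Peggy

At step 4, the holder is Peggy.

Answer: Peggy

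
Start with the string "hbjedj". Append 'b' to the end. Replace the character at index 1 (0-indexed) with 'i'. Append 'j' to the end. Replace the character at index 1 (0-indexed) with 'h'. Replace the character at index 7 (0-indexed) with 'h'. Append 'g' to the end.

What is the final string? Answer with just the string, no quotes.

Answer: hhjedjbhg

Derivation:
Applying each edit step by step:
Start: "hbjedj"
Op 1 (append 'b'): "hbjedj" -> "hbjedjb"
Op 2 (replace idx 1: 'b' -> 'i'): "hbjedjb" -> "hijedjb"
Op 3 (append 'j'): "hijedjb" -> "hijedjbj"
Op 4 (replace idx 1: 'i' -> 'h'): "hijedjbj" -> "hhjedjbj"
Op 5 (replace idx 7: 'j' -> 'h'): "hhjedjbj" -> "hhjedjbh"
Op 6 (append 'g'): "hhjedjbh" -> "hhjedjbhg"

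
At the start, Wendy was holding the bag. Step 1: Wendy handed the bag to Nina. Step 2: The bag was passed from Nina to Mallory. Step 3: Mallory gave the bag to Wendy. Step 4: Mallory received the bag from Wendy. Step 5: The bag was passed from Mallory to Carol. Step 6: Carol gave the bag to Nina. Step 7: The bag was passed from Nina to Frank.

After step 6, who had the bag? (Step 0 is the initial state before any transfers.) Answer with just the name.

Tracking the bag holder through step 6:
After step 0 (start): Wendy
After step 1: Nina
After step 2: Mallory
After step 3: Wendy
After step 4: Mallory
After step 5: Carol
After step 6: Nina

At step 6, the holder is Nina.

Answer: Nina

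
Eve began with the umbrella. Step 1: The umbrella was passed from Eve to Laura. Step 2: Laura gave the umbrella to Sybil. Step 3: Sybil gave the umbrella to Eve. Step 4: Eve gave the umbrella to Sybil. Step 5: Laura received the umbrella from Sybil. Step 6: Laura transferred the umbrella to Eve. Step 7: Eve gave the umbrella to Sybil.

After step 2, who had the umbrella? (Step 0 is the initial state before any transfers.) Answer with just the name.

Tracking the umbrella holder through step 2:
After step 0 (start): Eve
After step 1: Laura
After step 2: Sybil

At step 2, the holder is Sybil.

Answer: Sybil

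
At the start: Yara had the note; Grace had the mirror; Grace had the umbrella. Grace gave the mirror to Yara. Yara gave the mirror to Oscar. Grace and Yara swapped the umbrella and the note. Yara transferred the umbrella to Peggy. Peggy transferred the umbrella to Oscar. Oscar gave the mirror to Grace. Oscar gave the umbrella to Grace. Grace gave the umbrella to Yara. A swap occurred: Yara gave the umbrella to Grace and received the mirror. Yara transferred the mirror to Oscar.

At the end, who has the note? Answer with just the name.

Tracking all object holders:
Start: note:Yara, mirror:Grace, umbrella:Grace
Event 1 (give mirror: Grace -> Yara). State: note:Yara, mirror:Yara, umbrella:Grace
Event 2 (give mirror: Yara -> Oscar). State: note:Yara, mirror:Oscar, umbrella:Grace
Event 3 (swap umbrella<->note: now umbrella:Yara, note:Grace). State: note:Grace, mirror:Oscar, umbrella:Yara
Event 4 (give umbrella: Yara -> Peggy). State: note:Grace, mirror:Oscar, umbrella:Peggy
Event 5 (give umbrella: Peggy -> Oscar). State: note:Grace, mirror:Oscar, umbrella:Oscar
Event 6 (give mirror: Oscar -> Grace). State: note:Grace, mirror:Grace, umbrella:Oscar
Event 7 (give umbrella: Oscar -> Grace). State: note:Grace, mirror:Grace, umbrella:Grace
Event 8 (give umbrella: Grace -> Yara). State: note:Grace, mirror:Grace, umbrella:Yara
Event 9 (swap umbrella<->mirror: now umbrella:Grace, mirror:Yara). State: note:Grace, mirror:Yara, umbrella:Grace
Event 10 (give mirror: Yara -> Oscar). State: note:Grace, mirror:Oscar, umbrella:Grace

Final state: note:Grace, mirror:Oscar, umbrella:Grace
The note is held by Grace.

Answer: Grace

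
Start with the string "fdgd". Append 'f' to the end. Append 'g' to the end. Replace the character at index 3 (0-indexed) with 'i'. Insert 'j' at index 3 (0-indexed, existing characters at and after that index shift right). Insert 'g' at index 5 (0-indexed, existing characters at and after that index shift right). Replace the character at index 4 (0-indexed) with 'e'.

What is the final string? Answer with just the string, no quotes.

Answer: fdgjegfg

Derivation:
Applying each edit step by step:
Start: "fdgd"
Op 1 (append 'f'): "fdgd" -> "fdgdf"
Op 2 (append 'g'): "fdgdf" -> "fdgdfg"
Op 3 (replace idx 3: 'd' -> 'i'): "fdgdfg" -> "fdgifg"
Op 4 (insert 'j' at idx 3): "fdgifg" -> "fdgjifg"
Op 5 (insert 'g' at idx 5): "fdgjifg" -> "fdgjigfg"
Op 6 (replace idx 4: 'i' -> 'e'): "fdgjigfg" -> "fdgjegfg"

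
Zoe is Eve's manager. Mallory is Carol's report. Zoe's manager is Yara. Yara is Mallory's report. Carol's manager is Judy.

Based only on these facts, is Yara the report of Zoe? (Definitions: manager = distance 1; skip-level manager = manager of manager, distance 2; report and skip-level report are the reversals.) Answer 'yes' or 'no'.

Reconstructing the manager chain from the given facts:
  Judy -> Carol -> Mallory -> Yara -> Zoe -> Eve
(each arrow means 'manager of the next')
Positions in the chain (0 = top):
  position of Judy: 0
  position of Carol: 1
  position of Mallory: 2
  position of Yara: 3
  position of Zoe: 4
  position of Eve: 5

Yara is at position 3, Zoe is at position 4; signed distance (j - i) = 1.
'report' requires j - i = -1. Actual distance is 1, so the relation does NOT hold.

Answer: no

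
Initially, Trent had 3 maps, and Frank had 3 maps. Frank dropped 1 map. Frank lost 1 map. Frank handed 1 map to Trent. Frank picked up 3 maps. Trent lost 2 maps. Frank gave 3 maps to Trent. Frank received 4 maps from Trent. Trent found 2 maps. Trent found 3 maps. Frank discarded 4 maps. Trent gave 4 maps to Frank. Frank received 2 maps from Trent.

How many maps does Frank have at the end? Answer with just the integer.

Tracking counts step by step:
Start: Trent=3, Frank=3
Event 1 (Frank -1): Frank: 3 -> 2. State: Trent=3, Frank=2
Event 2 (Frank -1): Frank: 2 -> 1. State: Trent=3, Frank=1
Event 3 (Frank -> Trent, 1): Frank: 1 -> 0, Trent: 3 -> 4. State: Trent=4, Frank=0
Event 4 (Frank +3): Frank: 0 -> 3. State: Trent=4, Frank=3
Event 5 (Trent -2): Trent: 4 -> 2. State: Trent=2, Frank=3
Event 6 (Frank -> Trent, 3): Frank: 3 -> 0, Trent: 2 -> 5. State: Trent=5, Frank=0
Event 7 (Trent -> Frank, 4): Trent: 5 -> 1, Frank: 0 -> 4. State: Trent=1, Frank=4
Event 8 (Trent +2): Trent: 1 -> 3. State: Trent=3, Frank=4
Event 9 (Trent +3): Trent: 3 -> 6. State: Trent=6, Frank=4
Event 10 (Frank -4): Frank: 4 -> 0. State: Trent=6, Frank=0
Event 11 (Trent -> Frank, 4): Trent: 6 -> 2, Frank: 0 -> 4. State: Trent=2, Frank=4
Event 12 (Trent -> Frank, 2): Trent: 2 -> 0, Frank: 4 -> 6. State: Trent=0, Frank=6

Frank's final count: 6

Answer: 6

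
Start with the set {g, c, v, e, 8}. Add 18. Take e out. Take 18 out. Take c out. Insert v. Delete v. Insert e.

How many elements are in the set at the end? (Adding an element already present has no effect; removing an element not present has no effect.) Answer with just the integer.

Tracking the set through each operation:
Start: {8, c, e, g, v}
Event 1 (add 18): added. Set: {18, 8, c, e, g, v}
Event 2 (remove e): removed. Set: {18, 8, c, g, v}
Event 3 (remove 18): removed. Set: {8, c, g, v}
Event 4 (remove c): removed. Set: {8, g, v}
Event 5 (add v): already present, no change. Set: {8, g, v}
Event 6 (remove v): removed. Set: {8, g}
Event 7 (add e): added. Set: {8, e, g}

Final set: {8, e, g} (size 3)

Answer: 3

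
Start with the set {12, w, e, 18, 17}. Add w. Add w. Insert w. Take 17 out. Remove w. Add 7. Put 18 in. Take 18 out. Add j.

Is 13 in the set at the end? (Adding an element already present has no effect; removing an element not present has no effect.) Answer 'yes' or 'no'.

Answer: no

Derivation:
Tracking the set through each operation:
Start: {12, 17, 18, e, w}
Event 1 (add w): already present, no change. Set: {12, 17, 18, e, w}
Event 2 (add w): already present, no change. Set: {12, 17, 18, e, w}
Event 3 (add w): already present, no change. Set: {12, 17, 18, e, w}
Event 4 (remove 17): removed. Set: {12, 18, e, w}
Event 5 (remove w): removed. Set: {12, 18, e}
Event 6 (add 7): added. Set: {12, 18, 7, e}
Event 7 (add 18): already present, no change. Set: {12, 18, 7, e}
Event 8 (remove 18): removed. Set: {12, 7, e}
Event 9 (add j): added. Set: {12, 7, e, j}

Final set: {12, 7, e, j} (size 4)
13 is NOT in the final set.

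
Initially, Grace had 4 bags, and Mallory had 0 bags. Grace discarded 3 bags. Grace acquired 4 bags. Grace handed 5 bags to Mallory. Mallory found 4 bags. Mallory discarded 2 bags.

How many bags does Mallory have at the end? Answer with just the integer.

Answer: 7

Derivation:
Tracking counts step by step:
Start: Grace=4, Mallory=0
Event 1 (Grace -3): Grace: 4 -> 1. State: Grace=1, Mallory=0
Event 2 (Grace +4): Grace: 1 -> 5. State: Grace=5, Mallory=0
Event 3 (Grace -> Mallory, 5): Grace: 5 -> 0, Mallory: 0 -> 5. State: Grace=0, Mallory=5
Event 4 (Mallory +4): Mallory: 5 -> 9. State: Grace=0, Mallory=9
Event 5 (Mallory -2): Mallory: 9 -> 7. State: Grace=0, Mallory=7

Mallory's final count: 7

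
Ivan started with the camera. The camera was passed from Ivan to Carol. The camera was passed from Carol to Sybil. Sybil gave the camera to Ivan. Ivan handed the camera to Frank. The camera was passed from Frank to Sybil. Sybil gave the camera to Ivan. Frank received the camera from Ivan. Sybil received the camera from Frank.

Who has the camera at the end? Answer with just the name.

Answer: Sybil

Derivation:
Tracking the camera through each event:
Start: Ivan has the camera.
After event 1: Carol has the camera.
After event 2: Sybil has the camera.
After event 3: Ivan has the camera.
After event 4: Frank has the camera.
After event 5: Sybil has the camera.
After event 6: Ivan has the camera.
After event 7: Frank has the camera.
After event 8: Sybil has the camera.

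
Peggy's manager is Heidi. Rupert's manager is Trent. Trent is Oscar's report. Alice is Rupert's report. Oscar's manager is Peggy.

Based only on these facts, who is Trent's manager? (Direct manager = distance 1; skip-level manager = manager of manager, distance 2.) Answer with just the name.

Reconstructing the manager chain from the given facts:
  Heidi -> Peggy -> Oscar -> Trent -> Rupert -> Alice
(each arrow means 'manager of the next')
Positions in the chain (0 = top):
  position of Heidi: 0
  position of Peggy: 1
  position of Oscar: 2
  position of Trent: 3
  position of Rupert: 4
  position of Alice: 5

Trent is at position 3; the manager is 1 step up the chain, i.e. position 2: Oscar.

Answer: Oscar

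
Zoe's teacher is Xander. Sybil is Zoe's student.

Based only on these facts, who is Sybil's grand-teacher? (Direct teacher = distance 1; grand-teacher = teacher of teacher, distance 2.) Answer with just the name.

Reconstructing the teacher chain from the given facts:
  Xander -> Zoe -> Sybil
(each arrow means 'teacher of the next')
Positions in the chain (0 = top):
  position of Xander: 0
  position of Zoe: 1
  position of Sybil: 2

Sybil is at position 2; the grand-teacher is 2 steps up the chain, i.e. position 0: Xander.

Answer: Xander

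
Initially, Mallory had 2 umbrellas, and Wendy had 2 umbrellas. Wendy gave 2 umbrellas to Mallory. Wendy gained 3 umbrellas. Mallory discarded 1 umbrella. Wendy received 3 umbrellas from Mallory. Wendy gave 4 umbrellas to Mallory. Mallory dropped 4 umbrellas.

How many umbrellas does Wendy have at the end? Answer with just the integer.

Answer: 2

Derivation:
Tracking counts step by step:
Start: Mallory=2, Wendy=2
Event 1 (Wendy -> Mallory, 2): Wendy: 2 -> 0, Mallory: 2 -> 4. State: Mallory=4, Wendy=0
Event 2 (Wendy +3): Wendy: 0 -> 3. State: Mallory=4, Wendy=3
Event 3 (Mallory -1): Mallory: 4 -> 3. State: Mallory=3, Wendy=3
Event 4 (Mallory -> Wendy, 3): Mallory: 3 -> 0, Wendy: 3 -> 6. State: Mallory=0, Wendy=6
Event 5 (Wendy -> Mallory, 4): Wendy: 6 -> 2, Mallory: 0 -> 4. State: Mallory=4, Wendy=2
Event 6 (Mallory -4): Mallory: 4 -> 0. State: Mallory=0, Wendy=2

Wendy's final count: 2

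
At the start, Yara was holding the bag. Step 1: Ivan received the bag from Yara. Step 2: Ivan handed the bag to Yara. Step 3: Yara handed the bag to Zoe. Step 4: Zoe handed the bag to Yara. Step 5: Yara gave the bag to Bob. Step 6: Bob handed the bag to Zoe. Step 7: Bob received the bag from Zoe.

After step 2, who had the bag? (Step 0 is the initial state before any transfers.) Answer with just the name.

Tracking the bag holder through step 2:
After step 0 (start): Yara
After step 1: Ivan
After step 2: Yara

At step 2, the holder is Yara.

Answer: Yara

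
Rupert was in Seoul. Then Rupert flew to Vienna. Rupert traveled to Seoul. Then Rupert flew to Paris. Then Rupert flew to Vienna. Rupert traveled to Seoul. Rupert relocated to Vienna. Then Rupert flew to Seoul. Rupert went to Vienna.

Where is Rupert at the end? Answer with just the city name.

Answer: Vienna

Derivation:
Tracking Rupert's location:
Start: Rupert is in Seoul.
After move 1: Seoul -> Vienna. Rupert is in Vienna.
After move 2: Vienna -> Seoul. Rupert is in Seoul.
After move 3: Seoul -> Paris. Rupert is in Paris.
After move 4: Paris -> Vienna. Rupert is in Vienna.
After move 5: Vienna -> Seoul. Rupert is in Seoul.
After move 6: Seoul -> Vienna. Rupert is in Vienna.
After move 7: Vienna -> Seoul. Rupert is in Seoul.
After move 8: Seoul -> Vienna. Rupert is in Vienna.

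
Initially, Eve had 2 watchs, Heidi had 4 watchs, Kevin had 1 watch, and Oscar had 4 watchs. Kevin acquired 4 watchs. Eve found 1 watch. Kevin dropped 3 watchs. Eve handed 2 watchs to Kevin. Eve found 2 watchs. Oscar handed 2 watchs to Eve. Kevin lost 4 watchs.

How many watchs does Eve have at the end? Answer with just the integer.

Tracking counts step by step:
Start: Eve=2, Heidi=4, Kevin=1, Oscar=4
Event 1 (Kevin +4): Kevin: 1 -> 5. State: Eve=2, Heidi=4, Kevin=5, Oscar=4
Event 2 (Eve +1): Eve: 2 -> 3. State: Eve=3, Heidi=4, Kevin=5, Oscar=4
Event 3 (Kevin -3): Kevin: 5 -> 2. State: Eve=3, Heidi=4, Kevin=2, Oscar=4
Event 4 (Eve -> Kevin, 2): Eve: 3 -> 1, Kevin: 2 -> 4. State: Eve=1, Heidi=4, Kevin=4, Oscar=4
Event 5 (Eve +2): Eve: 1 -> 3. State: Eve=3, Heidi=4, Kevin=4, Oscar=4
Event 6 (Oscar -> Eve, 2): Oscar: 4 -> 2, Eve: 3 -> 5. State: Eve=5, Heidi=4, Kevin=4, Oscar=2
Event 7 (Kevin -4): Kevin: 4 -> 0. State: Eve=5, Heidi=4, Kevin=0, Oscar=2

Eve's final count: 5

Answer: 5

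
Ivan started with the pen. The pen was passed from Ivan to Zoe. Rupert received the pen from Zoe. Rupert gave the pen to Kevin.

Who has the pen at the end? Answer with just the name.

Answer: Kevin

Derivation:
Tracking the pen through each event:
Start: Ivan has the pen.
After event 1: Zoe has the pen.
After event 2: Rupert has the pen.
After event 3: Kevin has the pen.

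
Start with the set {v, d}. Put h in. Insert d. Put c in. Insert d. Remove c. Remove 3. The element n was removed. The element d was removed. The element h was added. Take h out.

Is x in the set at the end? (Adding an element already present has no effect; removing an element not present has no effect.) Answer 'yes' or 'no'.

Answer: no

Derivation:
Tracking the set through each operation:
Start: {d, v}
Event 1 (add h): added. Set: {d, h, v}
Event 2 (add d): already present, no change. Set: {d, h, v}
Event 3 (add c): added. Set: {c, d, h, v}
Event 4 (add d): already present, no change. Set: {c, d, h, v}
Event 5 (remove c): removed. Set: {d, h, v}
Event 6 (remove 3): not present, no change. Set: {d, h, v}
Event 7 (remove n): not present, no change. Set: {d, h, v}
Event 8 (remove d): removed. Set: {h, v}
Event 9 (add h): already present, no change. Set: {h, v}
Event 10 (remove h): removed. Set: {v}

Final set: {v} (size 1)
x is NOT in the final set.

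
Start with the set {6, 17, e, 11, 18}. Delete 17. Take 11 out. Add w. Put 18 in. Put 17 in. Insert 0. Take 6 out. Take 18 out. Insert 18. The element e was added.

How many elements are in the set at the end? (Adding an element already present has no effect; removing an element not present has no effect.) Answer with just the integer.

Answer: 5

Derivation:
Tracking the set through each operation:
Start: {11, 17, 18, 6, e}
Event 1 (remove 17): removed. Set: {11, 18, 6, e}
Event 2 (remove 11): removed. Set: {18, 6, e}
Event 3 (add w): added. Set: {18, 6, e, w}
Event 4 (add 18): already present, no change. Set: {18, 6, e, w}
Event 5 (add 17): added. Set: {17, 18, 6, e, w}
Event 6 (add 0): added. Set: {0, 17, 18, 6, e, w}
Event 7 (remove 6): removed. Set: {0, 17, 18, e, w}
Event 8 (remove 18): removed. Set: {0, 17, e, w}
Event 9 (add 18): added. Set: {0, 17, 18, e, w}
Event 10 (add e): already present, no change. Set: {0, 17, 18, e, w}

Final set: {0, 17, 18, e, w} (size 5)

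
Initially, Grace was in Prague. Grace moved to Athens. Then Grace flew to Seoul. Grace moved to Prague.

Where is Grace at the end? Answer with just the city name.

Tracking Grace's location:
Start: Grace is in Prague.
After move 1: Prague -> Athens. Grace is in Athens.
After move 2: Athens -> Seoul. Grace is in Seoul.
After move 3: Seoul -> Prague. Grace is in Prague.

Answer: Prague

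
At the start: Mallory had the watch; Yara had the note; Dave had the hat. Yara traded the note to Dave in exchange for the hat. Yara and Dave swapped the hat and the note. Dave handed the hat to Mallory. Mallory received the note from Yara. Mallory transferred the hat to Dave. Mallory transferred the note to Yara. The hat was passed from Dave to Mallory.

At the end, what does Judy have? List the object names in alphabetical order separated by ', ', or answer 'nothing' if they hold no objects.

Tracking all object holders:
Start: watch:Mallory, note:Yara, hat:Dave
Event 1 (swap note<->hat: now note:Dave, hat:Yara). State: watch:Mallory, note:Dave, hat:Yara
Event 2 (swap hat<->note: now hat:Dave, note:Yara). State: watch:Mallory, note:Yara, hat:Dave
Event 3 (give hat: Dave -> Mallory). State: watch:Mallory, note:Yara, hat:Mallory
Event 4 (give note: Yara -> Mallory). State: watch:Mallory, note:Mallory, hat:Mallory
Event 5 (give hat: Mallory -> Dave). State: watch:Mallory, note:Mallory, hat:Dave
Event 6 (give note: Mallory -> Yara). State: watch:Mallory, note:Yara, hat:Dave
Event 7 (give hat: Dave -> Mallory). State: watch:Mallory, note:Yara, hat:Mallory

Final state: watch:Mallory, note:Yara, hat:Mallory
Judy holds: (nothing).

Answer: nothing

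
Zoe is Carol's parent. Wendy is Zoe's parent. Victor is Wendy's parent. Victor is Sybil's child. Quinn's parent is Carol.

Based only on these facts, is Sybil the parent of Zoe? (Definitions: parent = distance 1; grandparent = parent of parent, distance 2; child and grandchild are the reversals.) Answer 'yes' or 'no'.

Answer: no

Derivation:
Reconstructing the parent chain from the given facts:
  Sybil -> Victor -> Wendy -> Zoe -> Carol -> Quinn
(each arrow means 'parent of the next')
Positions in the chain (0 = top):
  position of Sybil: 0
  position of Victor: 1
  position of Wendy: 2
  position of Zoe: 3
  position of Carol: 4
  position of Quinn: 5

Sybil is at position 0, Zoe is at position 3; signed distance (j - i) = 3.
'parent' requires j - i = 1. Actual distance is 3, so the relation does NOT hold.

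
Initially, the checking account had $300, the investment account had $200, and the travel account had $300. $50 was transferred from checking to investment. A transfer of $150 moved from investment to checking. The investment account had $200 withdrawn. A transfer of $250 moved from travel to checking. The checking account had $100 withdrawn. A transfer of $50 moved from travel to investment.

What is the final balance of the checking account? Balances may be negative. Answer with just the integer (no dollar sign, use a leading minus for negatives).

Answer: 550

Derivation:
Tracking account balances step by step:
Start: checking=300, investment=200, travel=300
Event 1 (transfer 50 checking -> investment): checking: 300 - 50 = 250, investment: 200 + 50 = 250. Balances: checking=250, investment=250, travel=300
Event 2 (transfer 150 investment -> checking): investment: 250 - 150 = 100, checking: 250 + 150 = 400. Balances: checking=400, investment=100, travel=300
Event 3 (withdraw 200 from investment): investment: 100 - 200 = -100. Balances: checking=400, investment=-100, travel=300
Event 4 (transfer 250 travel -> checking): travel: 300 - 250 = 50, checking: 400 + 250 = 650. Balances: checking=650, investment=-100, travel=50
Event 5 (withdraw 100 from checking): checking: 650 - 100 = 550. Balances: checking=550, investment=-100, travel=50
Event 6 (transfer 50 travel -> investment): travel: 50 - 50 = 0, investment: -100 + 50 = -50. Balances: checking=550, investment=-50, travel=0

Final balance of checking: 550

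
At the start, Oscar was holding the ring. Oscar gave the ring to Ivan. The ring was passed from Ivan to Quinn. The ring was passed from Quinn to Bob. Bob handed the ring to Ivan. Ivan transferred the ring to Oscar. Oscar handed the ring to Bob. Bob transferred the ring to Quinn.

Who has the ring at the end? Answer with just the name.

Tracking the ring through each event:
Start: Oscar has the ring.
After event 1: Ivan has the ring.
After event 2: Quinn has the ring.
After event 3: Bob has the ring.
After event 4: Ivan has the ring.
After event 5: Oscar has the ring.
After event 6: Bob has the ring.
After event 7: Quinn has the ring.

Answer: Quinn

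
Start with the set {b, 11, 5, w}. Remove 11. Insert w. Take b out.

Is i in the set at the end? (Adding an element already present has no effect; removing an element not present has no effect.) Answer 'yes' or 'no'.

Answer: no

Derivation:
Tracking the set through each operation:
Start: {11, 5, b, w}
Event 1 (remove 11): removed. Set: {5, b, w}
Event 2 (add w): already present, no change. Set: {5, b, w}
Event 3 (remove b): removed. Set: {5, w}

Final set: {5, w} (size 2)
i is NOT in the final set.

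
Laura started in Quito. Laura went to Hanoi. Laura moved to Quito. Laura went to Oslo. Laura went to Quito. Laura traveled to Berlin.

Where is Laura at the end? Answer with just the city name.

Tracking Laura's location:
Start: Laura is in Quito.
After move 1: Quito -> Hanoi. Laura is in Hanoi.
After move 2: Hanoi -> Quito. Laura is in Quito.
After move 3: Quito -> Oslo. Laura is in Oslo.
After move 4: Oslo -> Quito. Laura is in Quito.
After move 5: Quito -> Berlin. Laura is in Berlin.

Answer: Berlin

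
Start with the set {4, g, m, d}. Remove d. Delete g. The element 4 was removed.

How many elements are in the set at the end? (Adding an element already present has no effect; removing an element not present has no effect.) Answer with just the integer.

Tracking the set through each operation:
Start: {4, d, g, m}
Event 1 (remove d): removed. Set: {4, g, m}
Event 2 (remove g): removed. Set: {4, m}
Event 3 (remove 4): removed. Set: {m}

Final set: {m} (size 1)

Answer: 1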